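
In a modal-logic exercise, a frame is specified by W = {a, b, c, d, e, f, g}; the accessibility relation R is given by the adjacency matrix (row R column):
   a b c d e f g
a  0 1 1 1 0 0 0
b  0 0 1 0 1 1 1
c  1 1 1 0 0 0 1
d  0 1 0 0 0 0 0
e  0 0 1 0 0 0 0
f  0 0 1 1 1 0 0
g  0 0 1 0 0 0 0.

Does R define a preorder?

No

Reflexive: no — a is not related to itself.
Transitive: no — a R b and b R e, but not a R e.
So R is not a preorder.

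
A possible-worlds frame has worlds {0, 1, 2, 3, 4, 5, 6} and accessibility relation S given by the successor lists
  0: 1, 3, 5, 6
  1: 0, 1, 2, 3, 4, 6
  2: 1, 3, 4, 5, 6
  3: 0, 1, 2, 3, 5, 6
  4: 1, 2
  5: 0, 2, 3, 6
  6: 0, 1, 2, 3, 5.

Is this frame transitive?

Transitive: no — 0 S 1 and 1 S 2, but not 0 S 2.

No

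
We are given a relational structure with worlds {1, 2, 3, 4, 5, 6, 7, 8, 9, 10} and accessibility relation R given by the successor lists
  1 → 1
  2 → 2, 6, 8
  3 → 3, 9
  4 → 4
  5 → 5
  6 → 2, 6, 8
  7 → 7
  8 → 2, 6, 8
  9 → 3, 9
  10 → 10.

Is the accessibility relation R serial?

Serial: yes — every world has a successor (e.g. 1 R 1).

Yes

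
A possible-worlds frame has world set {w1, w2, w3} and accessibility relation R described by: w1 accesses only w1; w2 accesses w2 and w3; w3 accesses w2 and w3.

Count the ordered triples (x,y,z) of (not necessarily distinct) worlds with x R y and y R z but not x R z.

0

R is transitive; there are no such tuples.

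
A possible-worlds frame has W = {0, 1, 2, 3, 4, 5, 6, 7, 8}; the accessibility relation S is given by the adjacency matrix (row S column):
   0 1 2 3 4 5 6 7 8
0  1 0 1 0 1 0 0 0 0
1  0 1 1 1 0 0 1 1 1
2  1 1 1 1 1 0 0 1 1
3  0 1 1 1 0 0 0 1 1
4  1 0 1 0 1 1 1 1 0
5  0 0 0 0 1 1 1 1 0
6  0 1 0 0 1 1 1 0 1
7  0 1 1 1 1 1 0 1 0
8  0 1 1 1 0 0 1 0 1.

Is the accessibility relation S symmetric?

Yes

Symmetric: yes — every pair in S has its reverse in S.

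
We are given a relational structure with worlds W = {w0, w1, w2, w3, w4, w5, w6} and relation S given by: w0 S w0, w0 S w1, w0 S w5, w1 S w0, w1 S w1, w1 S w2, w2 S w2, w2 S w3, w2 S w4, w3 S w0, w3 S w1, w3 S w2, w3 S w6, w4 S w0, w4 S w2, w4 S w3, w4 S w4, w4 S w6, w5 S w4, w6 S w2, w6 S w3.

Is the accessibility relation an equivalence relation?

Reflexive: no — w3 is not related to itself.
Symmetric: no — w0 S w5 but not w5 S w0.
Transitive: no — w0 S w1 and w1 S w2, but not w0 S w2.
So S is not an equivalence relation.

No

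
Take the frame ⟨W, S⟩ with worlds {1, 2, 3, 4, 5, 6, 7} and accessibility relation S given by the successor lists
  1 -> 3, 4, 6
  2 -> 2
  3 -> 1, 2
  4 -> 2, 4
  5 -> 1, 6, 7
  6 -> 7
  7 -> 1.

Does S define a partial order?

No

Reflexive: no — 1 is not related to itself.
Transitive: no — 1 S 3 and 3 S 2, but not 1 S 2.
Antisymmetric: no — 1 S 3 and 3 S 1 with 1 ≠ 3.
So S is not a partial order.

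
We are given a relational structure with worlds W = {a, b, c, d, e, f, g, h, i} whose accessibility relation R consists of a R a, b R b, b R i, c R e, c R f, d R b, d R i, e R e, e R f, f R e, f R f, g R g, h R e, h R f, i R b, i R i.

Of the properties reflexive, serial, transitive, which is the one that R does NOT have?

reflexive

Reflexive: no — c is not related to itself.
Serial: yes — every world has a successor (e.g. a R a).
Transitive: yes — every two-step R-path is closed by a direct edge.
Only reflexive fails.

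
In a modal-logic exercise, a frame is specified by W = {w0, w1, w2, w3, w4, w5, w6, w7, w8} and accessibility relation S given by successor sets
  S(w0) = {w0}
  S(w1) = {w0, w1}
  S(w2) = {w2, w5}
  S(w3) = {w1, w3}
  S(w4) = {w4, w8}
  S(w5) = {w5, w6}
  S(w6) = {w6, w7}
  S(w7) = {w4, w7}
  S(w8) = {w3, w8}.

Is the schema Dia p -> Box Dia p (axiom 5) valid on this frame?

Axiom 5 corresponds to the accessibility relation being Euclidean.
Euclidean: no — w1 S w0 and w1 S w1, but not w0 S w1.

No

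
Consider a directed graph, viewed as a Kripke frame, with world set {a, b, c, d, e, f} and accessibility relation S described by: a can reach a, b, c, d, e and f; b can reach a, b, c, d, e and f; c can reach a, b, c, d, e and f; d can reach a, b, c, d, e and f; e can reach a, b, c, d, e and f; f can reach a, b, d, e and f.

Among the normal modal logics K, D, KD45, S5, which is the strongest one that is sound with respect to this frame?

D

Serial (axiom D): yes — every world has a successor (e.g. a S a).
Euclidean (axiom 5): no — a S f and a S c, but not f S c.
Transitive (axiom 4): no — f S a and a S c, but not f S c.
Reflexive (axiom T): yes — every world is S-related to itself.
So F validates K, D; KD45 would additionally require S to be Euclidean and transitive. The strongest is D.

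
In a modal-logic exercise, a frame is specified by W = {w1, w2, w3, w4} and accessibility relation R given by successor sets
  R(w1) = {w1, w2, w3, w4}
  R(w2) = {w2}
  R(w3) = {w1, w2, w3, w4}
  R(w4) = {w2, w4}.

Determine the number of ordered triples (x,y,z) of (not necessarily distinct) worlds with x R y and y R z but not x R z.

0

R is transitive; there are no such tuples.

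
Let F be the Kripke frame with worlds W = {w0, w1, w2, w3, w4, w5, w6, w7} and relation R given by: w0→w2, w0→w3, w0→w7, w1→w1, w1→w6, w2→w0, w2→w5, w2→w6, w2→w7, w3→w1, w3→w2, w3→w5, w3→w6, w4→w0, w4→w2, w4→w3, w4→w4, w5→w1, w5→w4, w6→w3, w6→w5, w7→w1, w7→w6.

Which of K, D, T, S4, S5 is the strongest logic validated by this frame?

D

Serial (axiom D): yes — every world has a successor (e.g. w0 R w2).
Reflexive (axiom T): no — w0 is not related to itself.
Transitive (axiom 4): no — w0 R w2 and w2 R w5, but not w0 R w5.
Euclidean (axiom 5): no — w0 R w2 and w0 R w3, but not w2 R w3.
So F validates K, D; T would additionally require R to be reflexive. The strongest is D.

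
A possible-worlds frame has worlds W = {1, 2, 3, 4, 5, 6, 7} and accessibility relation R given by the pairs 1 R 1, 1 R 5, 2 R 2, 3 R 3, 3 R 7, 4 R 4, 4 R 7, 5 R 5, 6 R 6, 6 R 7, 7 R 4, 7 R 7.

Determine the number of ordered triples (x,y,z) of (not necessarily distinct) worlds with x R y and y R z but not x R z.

Enumerating: (3,7,4), (6,7,4).

2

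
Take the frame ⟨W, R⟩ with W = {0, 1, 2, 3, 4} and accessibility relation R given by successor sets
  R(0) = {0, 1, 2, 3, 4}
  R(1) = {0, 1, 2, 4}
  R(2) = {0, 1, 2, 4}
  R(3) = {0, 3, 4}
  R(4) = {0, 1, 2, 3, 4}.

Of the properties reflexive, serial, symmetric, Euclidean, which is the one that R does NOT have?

Euclidean

Reflexive: yes — every world is R-related to itself.
Serial: yes — every world has a successor (e.g. 0 R 0).
Symmetric: yes — every pair in R has its reverse in R.
Euclidean: no — 0 R 1 and 0 R 3, but not 1 R 3.
Only Euclidean fails.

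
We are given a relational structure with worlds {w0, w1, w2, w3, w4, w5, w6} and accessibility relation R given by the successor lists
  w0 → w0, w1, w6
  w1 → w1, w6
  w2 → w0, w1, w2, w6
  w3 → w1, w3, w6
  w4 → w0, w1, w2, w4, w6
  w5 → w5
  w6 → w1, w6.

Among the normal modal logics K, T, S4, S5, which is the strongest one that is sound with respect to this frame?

S4

Reflexive (axiom T): yes — every world is R-related to itself.
Transitive (axiom 4): yes — every two-step R-path is closed by a direct edge.
Euclidean (axiom 5): no — w2 R w1 and w2 R w0, but not w1 R w0.
So F validates K, T, S4; S5 would additionally require R to be Euclidean. The strongest is S4.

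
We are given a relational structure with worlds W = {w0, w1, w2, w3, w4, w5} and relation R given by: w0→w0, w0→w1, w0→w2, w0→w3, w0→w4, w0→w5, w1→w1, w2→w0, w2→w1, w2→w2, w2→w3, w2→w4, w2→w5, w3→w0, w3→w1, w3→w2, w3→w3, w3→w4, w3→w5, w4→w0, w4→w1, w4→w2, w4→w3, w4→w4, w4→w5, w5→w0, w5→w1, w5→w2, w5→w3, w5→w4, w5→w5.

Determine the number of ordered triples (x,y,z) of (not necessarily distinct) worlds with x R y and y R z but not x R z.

0

R is transitive; there are no such tuples.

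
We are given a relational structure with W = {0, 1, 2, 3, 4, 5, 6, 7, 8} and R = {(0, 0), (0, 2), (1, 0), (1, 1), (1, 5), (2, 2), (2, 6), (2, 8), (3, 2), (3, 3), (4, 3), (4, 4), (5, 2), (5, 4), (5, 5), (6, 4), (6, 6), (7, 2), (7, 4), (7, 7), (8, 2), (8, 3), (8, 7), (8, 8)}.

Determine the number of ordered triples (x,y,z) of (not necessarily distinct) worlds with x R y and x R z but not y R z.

Enumerating: (0,2,0), (1,0,1), (1,0,5), (1,5,0), (1,5,1), (2,6,2), (2,6,8), (2,8,6), (3,2,3), (4,3,4), (5,2,4), (5,2,5), … and 13 more.
Total: 25.

25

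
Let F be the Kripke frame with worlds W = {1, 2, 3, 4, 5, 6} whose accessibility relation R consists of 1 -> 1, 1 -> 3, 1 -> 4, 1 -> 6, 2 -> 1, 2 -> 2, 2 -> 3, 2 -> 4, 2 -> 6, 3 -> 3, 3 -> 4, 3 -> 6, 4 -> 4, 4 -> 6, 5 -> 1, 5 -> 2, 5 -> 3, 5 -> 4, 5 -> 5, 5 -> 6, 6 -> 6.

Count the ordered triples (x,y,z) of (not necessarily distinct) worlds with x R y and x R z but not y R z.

35

Enumerating: (1,3,1), (1,4,1), (1,4,3), (1,6,1), (1,6,3), (1,6,4), (2,1,2), (2,3,1), (2,3,2), (2,4,1), (2,4,2), (2,4,3), … and 23 more.
Total: 35.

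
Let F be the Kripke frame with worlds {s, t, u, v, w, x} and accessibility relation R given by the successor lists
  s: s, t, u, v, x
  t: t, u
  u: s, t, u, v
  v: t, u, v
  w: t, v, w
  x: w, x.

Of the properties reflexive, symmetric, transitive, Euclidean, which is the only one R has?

Reflexive: yes — every world is R-related to itself.
Symmetric: no — s R t but not t R s.
Transitive: no — s R x and x R w, but not s R w.
Euclidean: no — s R t and s R v, but not t R v.
Only reflexive holds.

reflexive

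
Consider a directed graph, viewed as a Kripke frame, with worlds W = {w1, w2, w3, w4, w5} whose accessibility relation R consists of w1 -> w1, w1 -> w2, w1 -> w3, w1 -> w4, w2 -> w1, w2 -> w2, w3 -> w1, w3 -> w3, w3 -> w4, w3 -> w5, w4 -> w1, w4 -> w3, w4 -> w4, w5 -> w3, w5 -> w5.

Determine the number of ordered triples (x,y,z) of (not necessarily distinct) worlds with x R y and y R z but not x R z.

8

Enumerating: (w1,w3,w5), (w2,w1,w3), (w2,w1,w4), (w3,w1,w2), (w4,w1,w2), (w4,w3,w5), (w5,w3,w1), (w5,w3,w4).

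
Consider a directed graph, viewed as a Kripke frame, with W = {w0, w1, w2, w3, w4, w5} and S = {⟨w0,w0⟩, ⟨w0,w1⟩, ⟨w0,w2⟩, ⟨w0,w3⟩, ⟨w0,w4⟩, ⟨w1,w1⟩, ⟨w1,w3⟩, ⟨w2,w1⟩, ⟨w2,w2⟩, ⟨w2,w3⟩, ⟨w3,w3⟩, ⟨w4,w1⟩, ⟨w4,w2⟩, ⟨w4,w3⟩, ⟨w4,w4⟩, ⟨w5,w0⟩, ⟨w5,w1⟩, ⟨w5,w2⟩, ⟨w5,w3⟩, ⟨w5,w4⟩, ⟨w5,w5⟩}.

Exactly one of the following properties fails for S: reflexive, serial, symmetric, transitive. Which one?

symmetric

Reflexive: yes — every world is S-related to itself.
Serial: yes — every world has a successor (e.g. w0 S w0).
Symmetric: no — w0 S w1 but not w1 S w0.
Transitive: yes — every two-step S-path is closed by a direct edge.
Only symmetric fails.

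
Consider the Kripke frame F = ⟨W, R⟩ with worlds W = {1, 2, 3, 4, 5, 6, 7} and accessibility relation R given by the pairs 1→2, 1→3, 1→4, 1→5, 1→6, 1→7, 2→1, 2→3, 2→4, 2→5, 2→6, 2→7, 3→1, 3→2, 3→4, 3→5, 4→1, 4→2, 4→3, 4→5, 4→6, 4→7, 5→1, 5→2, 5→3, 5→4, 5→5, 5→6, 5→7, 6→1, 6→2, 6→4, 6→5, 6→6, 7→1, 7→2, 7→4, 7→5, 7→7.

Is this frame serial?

Yes

Serial: yes — every world has a successor (e.g. 1 R 2).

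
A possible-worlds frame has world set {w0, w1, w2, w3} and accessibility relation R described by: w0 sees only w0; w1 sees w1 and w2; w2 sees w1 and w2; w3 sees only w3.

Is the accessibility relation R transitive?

Yes

Transitive: yes — every two-step R-path is closed by a direct edge.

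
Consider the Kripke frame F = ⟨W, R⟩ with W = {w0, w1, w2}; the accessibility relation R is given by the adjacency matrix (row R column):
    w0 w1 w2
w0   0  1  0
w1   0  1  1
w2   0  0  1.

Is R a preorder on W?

Reflexive: no — w0 is not related to itself.
Transitive: no — w0 R w1 and w1 R w2, but not w0 R w2.
So R is not a preorder.

No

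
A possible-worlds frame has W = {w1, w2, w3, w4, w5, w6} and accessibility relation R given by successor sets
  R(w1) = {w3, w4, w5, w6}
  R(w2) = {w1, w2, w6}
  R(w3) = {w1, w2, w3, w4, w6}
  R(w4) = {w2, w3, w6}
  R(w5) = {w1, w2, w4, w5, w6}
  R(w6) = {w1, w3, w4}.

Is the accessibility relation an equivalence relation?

Reflexive: no — w1 is not related to itself.
Symmetric: no — w1 R w4 but not w4 R w1.
Transitive: no — w1 R w3 and w3 R w2, but not w1 R w2.
So R is not an equivalence relation.

No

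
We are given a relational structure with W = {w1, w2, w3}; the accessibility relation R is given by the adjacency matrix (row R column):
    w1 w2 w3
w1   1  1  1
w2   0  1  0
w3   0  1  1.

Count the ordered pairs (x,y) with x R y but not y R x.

Enumerating: (w1,w2), (w1,w3), (w3,w2).

3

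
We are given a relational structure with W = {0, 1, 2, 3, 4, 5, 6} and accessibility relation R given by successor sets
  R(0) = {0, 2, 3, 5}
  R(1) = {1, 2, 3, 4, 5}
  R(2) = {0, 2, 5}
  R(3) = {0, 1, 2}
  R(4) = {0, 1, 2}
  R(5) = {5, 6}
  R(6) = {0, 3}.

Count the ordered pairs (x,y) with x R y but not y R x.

Enumerating: (0,5), (1,2), (1,5), (2,5), (3,2), (4,0), (4,2), (5,6), (6,0), (6,3).

10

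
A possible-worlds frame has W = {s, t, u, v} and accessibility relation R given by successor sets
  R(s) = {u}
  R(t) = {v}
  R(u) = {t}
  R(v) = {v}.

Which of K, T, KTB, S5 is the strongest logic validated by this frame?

Reflexive (axiom T): no — s is not related to itself.
Symmetric (axiom B): no — s R u but not u R s.
Euclidean (axiom 5): no — s R u and s R u, but not u R u.
So F validates K; T would additionally require R to be reflexive. The strongest is K.

K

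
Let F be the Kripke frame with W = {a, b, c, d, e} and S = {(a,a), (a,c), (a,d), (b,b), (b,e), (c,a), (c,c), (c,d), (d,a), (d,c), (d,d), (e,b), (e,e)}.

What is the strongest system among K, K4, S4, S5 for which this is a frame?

Transitive (axiom 4): yes — every two-step S-path is closed by a direct edge.
Reflexive (axiom T): yes — every world is S-related to itself.
Euclidean (axiom 5): yes — any two successors of a common world are S-related.
So F validates K, K4, S4, S5. The strongest is S5.

S5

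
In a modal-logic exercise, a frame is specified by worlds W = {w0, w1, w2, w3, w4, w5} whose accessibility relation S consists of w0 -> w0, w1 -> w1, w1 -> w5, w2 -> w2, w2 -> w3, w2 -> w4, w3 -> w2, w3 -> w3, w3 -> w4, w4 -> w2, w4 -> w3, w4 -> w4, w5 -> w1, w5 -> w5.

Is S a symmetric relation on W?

Symmetric: yes — every pair in S has its reverse in S.

Yes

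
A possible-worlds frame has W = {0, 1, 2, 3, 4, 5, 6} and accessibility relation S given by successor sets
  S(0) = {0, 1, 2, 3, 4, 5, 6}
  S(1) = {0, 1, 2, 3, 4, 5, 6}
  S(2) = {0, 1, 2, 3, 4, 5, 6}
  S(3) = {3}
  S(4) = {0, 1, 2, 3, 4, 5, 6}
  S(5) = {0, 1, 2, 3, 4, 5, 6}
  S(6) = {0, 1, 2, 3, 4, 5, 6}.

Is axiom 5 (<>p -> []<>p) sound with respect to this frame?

No

By correspondence theory, 5 is valid on a frame iff S is Euclidean.
Euclidean: no — 0 S 3 and 0 S 1, but not 3 S 1.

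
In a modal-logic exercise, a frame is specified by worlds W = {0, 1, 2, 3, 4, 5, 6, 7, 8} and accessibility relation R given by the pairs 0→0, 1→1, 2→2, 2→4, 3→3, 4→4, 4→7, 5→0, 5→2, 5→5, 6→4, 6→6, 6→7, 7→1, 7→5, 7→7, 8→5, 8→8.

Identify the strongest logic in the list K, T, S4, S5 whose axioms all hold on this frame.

T

Reflexive (axiom T): yes — every world is R-related to itself.
Transitive (axiom 4): no — 2 R 4 and 4 R 7, but not 2 R 7.
Euclidean (axiom 5): no — 5 R 0 and 5 R 2, but not 0 R 2.
So F validates K, T; S4 would additionally require R to be transitive. The strongest is T.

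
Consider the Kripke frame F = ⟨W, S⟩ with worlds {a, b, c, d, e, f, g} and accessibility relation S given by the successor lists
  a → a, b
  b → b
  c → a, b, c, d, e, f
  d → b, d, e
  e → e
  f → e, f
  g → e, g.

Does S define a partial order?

Reflexive: yes — every world is S-related to itself.
Transitive: yes — every two-step S-path is closed by a direct edge.
Antisymmetric: yes — no distinct pair is related both ways.
So S is a partial order.

Yes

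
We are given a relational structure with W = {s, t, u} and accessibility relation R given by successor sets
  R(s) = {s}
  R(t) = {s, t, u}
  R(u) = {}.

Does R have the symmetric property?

No

Symmetric: no — t R s but not s R t.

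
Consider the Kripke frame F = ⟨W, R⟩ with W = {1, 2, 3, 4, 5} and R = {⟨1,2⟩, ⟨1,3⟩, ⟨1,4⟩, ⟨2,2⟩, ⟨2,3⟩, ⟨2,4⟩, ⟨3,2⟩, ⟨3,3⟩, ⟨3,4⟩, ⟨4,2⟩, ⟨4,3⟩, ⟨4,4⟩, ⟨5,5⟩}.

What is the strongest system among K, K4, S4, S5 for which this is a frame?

K4

Transitive (axiom 4): yes — every two-step R-path is closed by a direct edge.
Reflexive (axiom T): no — 1 is not related to itself.
Euclidean (axiom 5): yes — any two successors of a common world are R-related.
So F validates K, K4; S4 would additionally require R to be reflexive. The strongest is K4.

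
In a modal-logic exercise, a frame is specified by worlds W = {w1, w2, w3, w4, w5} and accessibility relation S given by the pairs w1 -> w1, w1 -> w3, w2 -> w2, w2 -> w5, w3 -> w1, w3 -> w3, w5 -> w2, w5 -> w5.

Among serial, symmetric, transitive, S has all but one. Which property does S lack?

Serial: no — w4 has no S-successor.
Symmetric: yes — every pair in S has its reverse in S.
Transitive: yes — every two-step S-path is closed by a direct edge.
Only serial fails.

serial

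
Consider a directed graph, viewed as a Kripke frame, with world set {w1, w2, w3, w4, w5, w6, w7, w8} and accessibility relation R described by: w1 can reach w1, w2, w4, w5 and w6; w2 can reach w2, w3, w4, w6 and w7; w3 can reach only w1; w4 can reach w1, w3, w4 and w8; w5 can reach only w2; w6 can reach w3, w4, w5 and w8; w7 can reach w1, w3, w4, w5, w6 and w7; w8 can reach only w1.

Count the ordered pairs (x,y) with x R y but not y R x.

Enumerating: (w1,w2), (w1,w5), (w1,w6), (w2,w3), (w2,w4), (w2,w6), (w2,w7), (w3,w1), (w4,w3), (w4,w8), (w5,w2), (w6,w3), … and 9 more.
Total: 21.

21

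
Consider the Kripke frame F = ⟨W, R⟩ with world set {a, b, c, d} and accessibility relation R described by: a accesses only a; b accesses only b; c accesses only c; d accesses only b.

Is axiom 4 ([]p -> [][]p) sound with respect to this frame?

By correspondence theory, 4 is valid on a frame iff R is transitive.
Transitive: yes — every two-step R-path is closed by a direct edge.

Yes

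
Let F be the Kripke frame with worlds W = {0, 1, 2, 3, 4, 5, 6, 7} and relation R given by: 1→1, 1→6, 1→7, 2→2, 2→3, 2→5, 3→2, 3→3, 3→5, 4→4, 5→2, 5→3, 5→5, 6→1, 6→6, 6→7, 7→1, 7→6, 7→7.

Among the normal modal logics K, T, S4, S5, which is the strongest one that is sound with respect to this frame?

Reflexive (axiom T): no — 0 is not related to itself.
Transitive (axiom 4): yes — every two-step R-path is closed by a direct edge.
Euclidean (axiom 5): yes — any two successors of a common world are R-related.
So F validates K; T would additionally require R to be reflexive. The strongest is K.

K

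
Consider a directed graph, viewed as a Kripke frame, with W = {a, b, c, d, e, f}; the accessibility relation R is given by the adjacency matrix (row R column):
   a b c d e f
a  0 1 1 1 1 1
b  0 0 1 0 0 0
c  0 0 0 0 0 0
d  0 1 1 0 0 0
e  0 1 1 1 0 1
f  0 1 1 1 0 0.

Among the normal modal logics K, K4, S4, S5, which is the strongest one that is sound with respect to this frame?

Transitive (axiom 4): yes — every two-step R-path is closed by a direct edge.
Reflexive (axiom T): no — a is not related to itself.
Euclidean (axiom 5): no — a R b and a R d, but not b R d.
So F validates K, K4; S4 would additionally require R to be reflexive. The strongest is K4.

K4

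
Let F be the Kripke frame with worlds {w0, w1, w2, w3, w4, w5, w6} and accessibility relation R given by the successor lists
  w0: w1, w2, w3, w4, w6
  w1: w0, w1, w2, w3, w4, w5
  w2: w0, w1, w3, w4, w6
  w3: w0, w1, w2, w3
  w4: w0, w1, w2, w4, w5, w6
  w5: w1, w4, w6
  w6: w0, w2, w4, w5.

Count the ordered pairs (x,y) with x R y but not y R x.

R is symmetric; there are no such tuples.

0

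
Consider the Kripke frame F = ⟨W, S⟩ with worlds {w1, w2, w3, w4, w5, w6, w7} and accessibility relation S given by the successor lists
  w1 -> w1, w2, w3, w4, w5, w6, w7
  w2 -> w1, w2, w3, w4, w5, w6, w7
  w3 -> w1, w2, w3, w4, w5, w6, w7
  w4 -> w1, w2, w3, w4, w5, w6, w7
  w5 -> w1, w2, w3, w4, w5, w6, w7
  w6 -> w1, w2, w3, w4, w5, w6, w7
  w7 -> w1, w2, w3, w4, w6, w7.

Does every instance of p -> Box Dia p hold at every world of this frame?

No

The schema B characterises exactly the symmetric frames.
Symmetric: no — w5 S w7 but not w7 S w5.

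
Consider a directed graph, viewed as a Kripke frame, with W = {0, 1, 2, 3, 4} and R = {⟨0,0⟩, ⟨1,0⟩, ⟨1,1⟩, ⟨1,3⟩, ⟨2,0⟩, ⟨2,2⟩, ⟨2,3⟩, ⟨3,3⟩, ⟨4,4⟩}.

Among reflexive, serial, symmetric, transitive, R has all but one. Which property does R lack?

Reflexive: yes — every world is R-related to itself.
Serial: yes — every world has a successor (e.g. 0 R 0).
Symmetric: no — 1 R 0 but not 0 R 1.
Transitive: yes — every two-step R-path is closed by a direct edge.
Only symmetric fails.

symmetric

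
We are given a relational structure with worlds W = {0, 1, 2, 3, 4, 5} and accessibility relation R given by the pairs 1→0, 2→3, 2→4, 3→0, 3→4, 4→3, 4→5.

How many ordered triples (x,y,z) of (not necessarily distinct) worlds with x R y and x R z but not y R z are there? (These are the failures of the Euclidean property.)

11

Enumerating: (1,0,0), (2,3,3), (2,4,4), (3,0,0), (3,0,4), (3,4,0), (3,4,4), (4,3,3), (4,3,5), (4,5,3), (4,5,5).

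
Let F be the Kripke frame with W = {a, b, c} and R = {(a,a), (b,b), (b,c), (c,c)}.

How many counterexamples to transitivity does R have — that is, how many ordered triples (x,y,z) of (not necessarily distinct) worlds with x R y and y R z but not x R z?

R is transitive; there are no such tuples.

0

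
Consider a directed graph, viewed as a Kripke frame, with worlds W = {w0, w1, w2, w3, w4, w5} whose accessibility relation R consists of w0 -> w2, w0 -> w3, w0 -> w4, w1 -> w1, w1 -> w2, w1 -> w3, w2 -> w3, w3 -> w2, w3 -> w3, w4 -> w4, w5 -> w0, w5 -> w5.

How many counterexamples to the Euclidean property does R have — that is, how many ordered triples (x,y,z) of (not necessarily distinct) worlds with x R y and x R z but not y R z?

11

Enumerating: (w0,w2,w2), (w0,w2,w4), (w0,w3,w4), (w0,w4,w2), (w0,w4,w3), (w1,w2,w1), (w1,w2,w2), (w1,w3,w1), (w3,w2,w2), (w5,w0,w0), (w5,w0,w5).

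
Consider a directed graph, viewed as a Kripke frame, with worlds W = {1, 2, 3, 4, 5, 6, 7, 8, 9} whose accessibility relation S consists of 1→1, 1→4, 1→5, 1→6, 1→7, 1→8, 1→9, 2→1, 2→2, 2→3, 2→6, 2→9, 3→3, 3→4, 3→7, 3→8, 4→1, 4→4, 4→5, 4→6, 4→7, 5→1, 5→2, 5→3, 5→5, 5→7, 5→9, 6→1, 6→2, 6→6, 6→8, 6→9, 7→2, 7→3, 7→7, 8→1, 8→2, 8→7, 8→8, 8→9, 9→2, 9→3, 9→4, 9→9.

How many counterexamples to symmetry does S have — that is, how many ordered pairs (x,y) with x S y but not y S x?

21

Enumerating: (1,7), (1,9), (2,1), (2,3), (3,4), (3,8), (4,5), (4,6), (4,7), (5,2), (5,3), (5,7), … and 9 more.
Total: 21.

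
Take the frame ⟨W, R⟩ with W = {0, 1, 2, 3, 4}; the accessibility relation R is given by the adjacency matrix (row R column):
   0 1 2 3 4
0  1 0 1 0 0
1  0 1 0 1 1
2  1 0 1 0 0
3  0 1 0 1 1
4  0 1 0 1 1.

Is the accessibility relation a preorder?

Yes

Reflexive: yes — every world is R-related to itself.
Transitive: yes — every two-step R-path is closed by a direct edge.
So R is a preorder.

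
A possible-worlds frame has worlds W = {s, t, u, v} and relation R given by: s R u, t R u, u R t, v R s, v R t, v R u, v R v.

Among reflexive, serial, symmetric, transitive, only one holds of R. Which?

Reflexive: no — s is not related to itself.
Serial: yes — every world has a successor (e.g. s R u).
Symmetric: no — s R u but not u R s.
Transitive: no — s R u and u R t, but not s R t.
Only serial holds.

serial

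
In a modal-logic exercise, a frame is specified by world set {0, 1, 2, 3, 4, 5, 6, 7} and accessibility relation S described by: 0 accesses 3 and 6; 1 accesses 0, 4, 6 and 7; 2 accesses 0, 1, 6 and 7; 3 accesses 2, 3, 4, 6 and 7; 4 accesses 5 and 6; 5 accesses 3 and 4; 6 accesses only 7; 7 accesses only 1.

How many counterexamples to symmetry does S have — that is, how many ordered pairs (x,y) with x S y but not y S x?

16

Enumerating: (0,3), (0,6), (1,0), (1,4), (1,6), (2,0), (2,1), (2,6), (2,7), (3,2), (3,4), (3,6), (3,7), (4,6), (5,3), (6,7).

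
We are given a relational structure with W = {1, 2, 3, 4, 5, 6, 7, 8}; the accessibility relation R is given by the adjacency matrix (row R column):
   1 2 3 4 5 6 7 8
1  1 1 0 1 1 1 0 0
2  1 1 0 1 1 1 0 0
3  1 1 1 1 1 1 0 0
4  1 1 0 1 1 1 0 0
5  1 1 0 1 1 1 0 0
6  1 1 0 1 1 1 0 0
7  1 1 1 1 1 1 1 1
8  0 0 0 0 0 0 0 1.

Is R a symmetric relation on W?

Symmetric: no — 3 R 1 but not 1 R 3.

No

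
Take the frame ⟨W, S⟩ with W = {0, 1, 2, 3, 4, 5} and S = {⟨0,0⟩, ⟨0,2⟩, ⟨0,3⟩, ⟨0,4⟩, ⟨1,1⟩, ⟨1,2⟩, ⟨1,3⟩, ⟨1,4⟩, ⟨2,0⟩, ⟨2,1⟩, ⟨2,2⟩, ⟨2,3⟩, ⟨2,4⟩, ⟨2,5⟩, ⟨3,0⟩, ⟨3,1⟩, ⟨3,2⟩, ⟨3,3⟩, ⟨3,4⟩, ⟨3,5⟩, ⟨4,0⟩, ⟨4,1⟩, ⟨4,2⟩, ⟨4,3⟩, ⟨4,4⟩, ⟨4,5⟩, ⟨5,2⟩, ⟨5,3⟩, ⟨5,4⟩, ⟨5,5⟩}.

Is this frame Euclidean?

No

Euclidean: no — 2 S 0 and 2 S 1, but not 0 S 1.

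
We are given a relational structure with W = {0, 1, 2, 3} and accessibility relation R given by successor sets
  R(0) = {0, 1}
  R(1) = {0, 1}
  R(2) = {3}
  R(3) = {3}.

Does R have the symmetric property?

Symmetric: no — 2 R 3 but not 3 R 2.

No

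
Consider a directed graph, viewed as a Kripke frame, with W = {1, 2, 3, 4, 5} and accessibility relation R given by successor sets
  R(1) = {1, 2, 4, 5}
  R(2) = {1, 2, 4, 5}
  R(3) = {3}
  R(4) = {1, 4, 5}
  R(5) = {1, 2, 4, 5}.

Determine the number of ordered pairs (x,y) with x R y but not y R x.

1

Enumerating: (2,4).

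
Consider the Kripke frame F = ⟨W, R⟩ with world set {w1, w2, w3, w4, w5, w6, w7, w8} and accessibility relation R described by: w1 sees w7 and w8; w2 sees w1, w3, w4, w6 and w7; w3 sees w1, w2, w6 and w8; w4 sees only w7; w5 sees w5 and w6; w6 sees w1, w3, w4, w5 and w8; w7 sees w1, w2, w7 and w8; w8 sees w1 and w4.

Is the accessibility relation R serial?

Serial: yes — every world has a successor (e.g. w1 R w7).

Yes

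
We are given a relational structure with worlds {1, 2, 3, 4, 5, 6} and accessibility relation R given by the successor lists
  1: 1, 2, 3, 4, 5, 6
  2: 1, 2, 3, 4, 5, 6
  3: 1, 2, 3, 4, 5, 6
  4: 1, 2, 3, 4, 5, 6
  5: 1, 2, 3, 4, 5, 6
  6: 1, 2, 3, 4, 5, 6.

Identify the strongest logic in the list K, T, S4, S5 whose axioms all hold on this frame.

S5

Reflexive (axiom T): yes — every world is R-related to itself.
Transitive (axiom 4): yes — every two-step R-path is closed by a direct edge.
Euclidean (axiom 5): yes — any two successors of a common world are R-related.
So F validates K, T, S4, S5. The strongest is S5.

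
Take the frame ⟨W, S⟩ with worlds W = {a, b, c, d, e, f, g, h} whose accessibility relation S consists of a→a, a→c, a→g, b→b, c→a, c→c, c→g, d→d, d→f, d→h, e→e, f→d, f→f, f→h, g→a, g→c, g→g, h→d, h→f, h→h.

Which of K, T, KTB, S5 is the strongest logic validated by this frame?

S5

Reflexive (axiom T): yes — every world is S-related to itself.
Symmetric (axiom B): yes — every pair in S has its reverse in S.
Euclidean (axiom 5): yes — any two successors of a common world are S-related.
So F validates K, T, KTB, S5. The strongest is S5.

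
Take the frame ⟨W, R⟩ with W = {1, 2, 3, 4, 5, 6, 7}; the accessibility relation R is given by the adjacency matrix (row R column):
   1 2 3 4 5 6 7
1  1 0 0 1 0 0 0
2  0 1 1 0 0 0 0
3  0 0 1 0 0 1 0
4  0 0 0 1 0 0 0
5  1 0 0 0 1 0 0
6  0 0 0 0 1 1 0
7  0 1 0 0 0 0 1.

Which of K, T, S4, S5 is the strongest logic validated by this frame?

Reflexive (axiom T): yes — every world is R-related to itself.
Transitive (axiom 4): no — 2 R 3 and 3 R 6, but not 2 R 6.
Euclidean (axiom 5): no — 1 R 4 and 1 R 1, but not 4 R 1.
So F validates K, T; S4 would additionally require R to be transitive. The strongest is T.

T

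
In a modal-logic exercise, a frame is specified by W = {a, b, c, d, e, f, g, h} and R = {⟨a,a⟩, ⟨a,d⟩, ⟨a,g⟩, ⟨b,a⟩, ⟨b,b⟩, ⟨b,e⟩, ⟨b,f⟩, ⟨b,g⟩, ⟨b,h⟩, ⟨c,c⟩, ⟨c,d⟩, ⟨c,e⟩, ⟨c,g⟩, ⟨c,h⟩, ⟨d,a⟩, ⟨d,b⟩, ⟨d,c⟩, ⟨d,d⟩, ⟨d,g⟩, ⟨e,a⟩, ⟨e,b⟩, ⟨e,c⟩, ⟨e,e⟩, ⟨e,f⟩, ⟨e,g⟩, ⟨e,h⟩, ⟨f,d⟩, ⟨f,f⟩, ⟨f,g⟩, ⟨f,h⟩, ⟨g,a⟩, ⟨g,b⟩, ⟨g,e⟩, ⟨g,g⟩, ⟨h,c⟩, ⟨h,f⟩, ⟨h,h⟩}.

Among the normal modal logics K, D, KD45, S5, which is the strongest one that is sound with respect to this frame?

Serial (axiom D): yes — every world has a successor (e.g. a R a).
Euclidean (axiom 5): no — a R g and a R d, but not g R d.
Transitive (axiom 4): no — a R d and d R b, but not a R b.
Reflexive (axiom T): yes — every world is R-related to itself.
So F validates K, D; KD45 would additionally require R to be Euclidean and transitive. The strongest is D.

D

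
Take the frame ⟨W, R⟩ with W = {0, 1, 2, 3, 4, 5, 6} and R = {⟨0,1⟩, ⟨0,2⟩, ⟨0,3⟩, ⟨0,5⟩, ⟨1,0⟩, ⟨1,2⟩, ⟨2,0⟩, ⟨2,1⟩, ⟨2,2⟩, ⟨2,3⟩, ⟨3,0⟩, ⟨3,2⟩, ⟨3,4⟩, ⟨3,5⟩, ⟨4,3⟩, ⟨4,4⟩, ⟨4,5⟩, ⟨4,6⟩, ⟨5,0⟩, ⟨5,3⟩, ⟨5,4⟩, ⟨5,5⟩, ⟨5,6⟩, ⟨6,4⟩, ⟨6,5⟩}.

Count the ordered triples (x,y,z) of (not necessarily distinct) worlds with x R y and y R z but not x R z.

Enumerating: (0,1,0), (0,2,0), (0,3,0), (0,3,4), (0,5,0), (0,5,4), (0,5,6), (1,0,1), (1,0,3), (1,0,5), (1,2,1), (1,2,3), … and 22 more.
Total: 34.

34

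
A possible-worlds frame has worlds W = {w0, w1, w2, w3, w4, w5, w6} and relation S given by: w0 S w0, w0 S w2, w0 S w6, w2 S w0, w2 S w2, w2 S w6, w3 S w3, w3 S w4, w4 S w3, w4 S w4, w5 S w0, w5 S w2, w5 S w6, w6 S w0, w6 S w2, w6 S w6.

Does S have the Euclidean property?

Yes

Euclidean: yes — any two successors of a common world are S-related.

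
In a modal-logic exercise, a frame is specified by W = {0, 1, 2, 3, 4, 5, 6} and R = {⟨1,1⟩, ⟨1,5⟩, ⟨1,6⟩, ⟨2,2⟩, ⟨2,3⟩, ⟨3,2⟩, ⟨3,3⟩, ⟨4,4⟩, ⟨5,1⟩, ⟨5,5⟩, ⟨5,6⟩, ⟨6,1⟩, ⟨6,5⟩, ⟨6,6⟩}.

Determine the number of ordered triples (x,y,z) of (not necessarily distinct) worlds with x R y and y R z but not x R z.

R is transitive; there are no such tuples.

0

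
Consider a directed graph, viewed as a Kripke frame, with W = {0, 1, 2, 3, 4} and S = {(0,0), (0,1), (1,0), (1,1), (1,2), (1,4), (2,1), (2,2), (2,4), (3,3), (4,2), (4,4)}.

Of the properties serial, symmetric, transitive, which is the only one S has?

serial

Serial: yes — every world has a successor (e.g. 0 S 0).
Symmetric: no — 1 S 4 but not 4 S 1.
Transitive: no — 0 S 1 and 1 S 2, but not 0 S 2.
Only serial holds.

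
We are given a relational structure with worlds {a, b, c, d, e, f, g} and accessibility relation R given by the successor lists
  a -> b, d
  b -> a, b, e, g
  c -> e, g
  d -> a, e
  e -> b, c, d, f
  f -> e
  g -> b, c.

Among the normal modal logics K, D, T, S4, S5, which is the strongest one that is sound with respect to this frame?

D

Serial (axiom D): yes — every world has a successor (e.g. a R b).
Reflexive (axiom T): no — a is not related to itself.
Transitive (axiom 4): no — a R b and b R e, but not a R e.
Euclidean (axiom 5): no — a R b and a R d, but not b R d.
So F validates K, D; T would additionally require R to be reflexive. The strongest is D.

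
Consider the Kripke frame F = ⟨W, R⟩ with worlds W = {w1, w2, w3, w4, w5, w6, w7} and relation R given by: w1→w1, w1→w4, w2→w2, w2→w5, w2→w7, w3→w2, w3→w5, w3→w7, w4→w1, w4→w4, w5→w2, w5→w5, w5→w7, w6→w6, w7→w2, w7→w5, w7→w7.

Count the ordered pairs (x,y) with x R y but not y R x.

3

Enumerating: (w3,w2), (w3,w5), (w3,w7).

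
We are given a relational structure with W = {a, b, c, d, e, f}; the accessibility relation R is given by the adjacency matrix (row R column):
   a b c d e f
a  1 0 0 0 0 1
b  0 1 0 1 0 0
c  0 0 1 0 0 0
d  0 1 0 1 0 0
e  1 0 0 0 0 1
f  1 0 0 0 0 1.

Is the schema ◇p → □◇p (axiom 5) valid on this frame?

By correspondence theory, 5 is valid on a frame iff R is Euclidean.
Euclidean: yes — any two successors of a common world are R-related.

Yes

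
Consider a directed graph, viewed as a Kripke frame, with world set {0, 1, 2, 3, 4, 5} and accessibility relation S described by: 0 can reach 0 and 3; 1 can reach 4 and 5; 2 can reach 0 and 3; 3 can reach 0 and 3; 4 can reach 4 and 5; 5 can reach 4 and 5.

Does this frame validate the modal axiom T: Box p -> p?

No

By correspondence theory, T is valid on a frame iff S is reflexive.
Reflexive: no — 1 is not related to itself.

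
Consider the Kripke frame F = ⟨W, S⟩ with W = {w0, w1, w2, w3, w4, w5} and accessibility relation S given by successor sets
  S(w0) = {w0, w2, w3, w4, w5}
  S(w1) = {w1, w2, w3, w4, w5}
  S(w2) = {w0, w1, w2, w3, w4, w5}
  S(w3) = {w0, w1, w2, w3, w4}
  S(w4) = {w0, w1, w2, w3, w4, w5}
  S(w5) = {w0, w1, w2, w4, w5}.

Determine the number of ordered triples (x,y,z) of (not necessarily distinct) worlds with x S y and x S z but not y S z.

16

Enumerating: (w0,w3,w5), (w0,w5,w3), (w1,w3,w5), (w1,w5,w3), (w2,w0,w1), (w2,w1,w0), (w2,w3,w5), (w2,w5,w3), (w3,w0,w1), (w3,w1,w0), (w4,w0,w1), (w4,w1,w0), (w4,w3,w5), (w4,w5,w3), (w5,w0,w1), (w5,w1,w0).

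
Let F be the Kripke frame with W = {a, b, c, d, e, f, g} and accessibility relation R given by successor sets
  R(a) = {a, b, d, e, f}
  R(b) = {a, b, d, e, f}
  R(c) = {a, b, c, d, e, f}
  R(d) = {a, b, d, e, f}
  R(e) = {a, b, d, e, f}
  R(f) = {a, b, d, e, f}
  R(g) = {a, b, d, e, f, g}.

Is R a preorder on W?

Yes

Reflexive: yes — every world is R-related to itself.
Transitive: yes — every two-step R-path is closed by a direct edge.
So R is a preorder.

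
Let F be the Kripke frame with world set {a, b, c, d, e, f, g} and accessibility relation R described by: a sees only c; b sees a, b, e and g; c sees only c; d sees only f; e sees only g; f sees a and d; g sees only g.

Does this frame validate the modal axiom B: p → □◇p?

No

By correspondence theory, B is valid on a frame iff R is symmetric.
Symmetric: no — a R c but not c R a.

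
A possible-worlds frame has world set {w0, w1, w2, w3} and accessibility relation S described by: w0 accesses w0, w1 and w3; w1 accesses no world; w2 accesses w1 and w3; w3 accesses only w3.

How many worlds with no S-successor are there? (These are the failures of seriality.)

1

Enumerating: w1.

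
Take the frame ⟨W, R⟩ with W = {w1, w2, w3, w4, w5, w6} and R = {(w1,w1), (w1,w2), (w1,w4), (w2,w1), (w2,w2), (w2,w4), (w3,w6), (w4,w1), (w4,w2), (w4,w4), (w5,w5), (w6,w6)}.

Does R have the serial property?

Serial: yes — every world has a successor (e.g. w1 R w1).

Yes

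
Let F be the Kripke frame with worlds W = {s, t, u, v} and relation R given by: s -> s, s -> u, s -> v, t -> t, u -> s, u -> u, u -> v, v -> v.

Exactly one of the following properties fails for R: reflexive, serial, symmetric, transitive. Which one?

Reflexive: yes — every world is R-related to itself.
Serial: yes — every world has a successor (e.g. s R s).
Symmetric: no — s R v but not v R s.
Transitive: yes — every two-step R-path is closed by a direct edge.
Only symmetric fails.

symmetric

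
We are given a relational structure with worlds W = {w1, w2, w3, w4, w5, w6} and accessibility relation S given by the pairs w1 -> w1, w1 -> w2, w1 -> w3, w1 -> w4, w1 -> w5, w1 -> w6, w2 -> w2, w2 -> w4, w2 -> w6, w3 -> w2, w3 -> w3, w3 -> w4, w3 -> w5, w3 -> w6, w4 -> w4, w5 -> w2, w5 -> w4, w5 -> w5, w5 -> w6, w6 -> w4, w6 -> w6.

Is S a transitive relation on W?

Transitive: yes — every two-step S-path is closed by a direct edge.

Yes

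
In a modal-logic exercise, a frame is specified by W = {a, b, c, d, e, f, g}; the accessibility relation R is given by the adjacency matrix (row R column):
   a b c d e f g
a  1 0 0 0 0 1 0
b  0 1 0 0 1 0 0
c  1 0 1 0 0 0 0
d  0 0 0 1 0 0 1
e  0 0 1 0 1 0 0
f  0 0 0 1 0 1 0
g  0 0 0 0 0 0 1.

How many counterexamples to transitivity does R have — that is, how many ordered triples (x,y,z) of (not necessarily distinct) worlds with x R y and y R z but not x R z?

Enumerating: (a,f,d), (b,e,c), (c,a,f), (e,c,a), (f,d,g).

5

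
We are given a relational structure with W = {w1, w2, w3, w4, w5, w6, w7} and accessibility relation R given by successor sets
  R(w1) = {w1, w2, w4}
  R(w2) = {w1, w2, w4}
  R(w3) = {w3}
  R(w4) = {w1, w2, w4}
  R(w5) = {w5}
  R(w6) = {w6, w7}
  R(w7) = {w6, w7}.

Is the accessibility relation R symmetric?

Yes

Symmetric: yes — every pair in R has its reverse in R.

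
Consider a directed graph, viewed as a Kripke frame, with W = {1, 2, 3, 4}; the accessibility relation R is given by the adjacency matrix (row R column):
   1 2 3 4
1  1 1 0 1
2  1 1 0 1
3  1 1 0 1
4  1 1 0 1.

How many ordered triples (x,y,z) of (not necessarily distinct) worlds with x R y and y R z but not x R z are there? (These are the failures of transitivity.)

0

R is transitive; there are no such tuples.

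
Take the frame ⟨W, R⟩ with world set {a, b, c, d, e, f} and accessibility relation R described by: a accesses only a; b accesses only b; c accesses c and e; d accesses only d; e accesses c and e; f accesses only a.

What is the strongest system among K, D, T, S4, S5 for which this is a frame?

D

Serial (axiom D): yes — every world has a successor (e.g. a R a).
Reflexive (axiom T): no — f is not related to itself.
Transitive (axiom 4): yes — every two-step R-path is closed by a direct edge.
Euclidean (axiom 5): yes — any two successors of a common world are R-related.
So F validates K, D; T would additionally require R to be reflexive. The strongest is D.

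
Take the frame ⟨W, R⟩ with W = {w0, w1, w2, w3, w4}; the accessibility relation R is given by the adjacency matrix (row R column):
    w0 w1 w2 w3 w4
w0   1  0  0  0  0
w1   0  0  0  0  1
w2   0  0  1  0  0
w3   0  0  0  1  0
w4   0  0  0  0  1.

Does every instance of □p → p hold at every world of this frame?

No

Axiom T corresponds to the accessibility relation being reflexive.
Reflexive: no — w1 is not related to itself.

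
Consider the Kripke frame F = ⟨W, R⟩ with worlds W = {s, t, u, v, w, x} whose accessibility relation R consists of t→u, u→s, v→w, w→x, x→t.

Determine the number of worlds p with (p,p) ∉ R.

Enumerating: s, t, u, v, w, x.

6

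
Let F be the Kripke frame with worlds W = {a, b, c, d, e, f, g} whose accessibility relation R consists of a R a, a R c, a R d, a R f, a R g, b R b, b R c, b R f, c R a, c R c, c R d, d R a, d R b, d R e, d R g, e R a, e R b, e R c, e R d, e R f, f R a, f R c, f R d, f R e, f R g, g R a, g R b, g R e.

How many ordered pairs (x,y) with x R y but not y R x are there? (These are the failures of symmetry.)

13

Enumerating: (b,c), (b,f), (c,d), (d,b), (d,g), (e,a), (e,b), (e,c), (f,c), (f,d), (f,g), (g,b), (g,e).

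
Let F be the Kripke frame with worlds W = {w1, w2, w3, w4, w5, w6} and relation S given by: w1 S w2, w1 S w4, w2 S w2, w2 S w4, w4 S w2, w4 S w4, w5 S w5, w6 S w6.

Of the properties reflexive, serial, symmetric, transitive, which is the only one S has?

transitive

Reflexive: no — w1 is not related to itself.
Serial: no — w3 has no S-successor.
Symmetric: no — w1 S w2 but not w2 S w1.
Transitive: yes — every two-step S-path is closed by a direct edge.
Only transitive holds.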